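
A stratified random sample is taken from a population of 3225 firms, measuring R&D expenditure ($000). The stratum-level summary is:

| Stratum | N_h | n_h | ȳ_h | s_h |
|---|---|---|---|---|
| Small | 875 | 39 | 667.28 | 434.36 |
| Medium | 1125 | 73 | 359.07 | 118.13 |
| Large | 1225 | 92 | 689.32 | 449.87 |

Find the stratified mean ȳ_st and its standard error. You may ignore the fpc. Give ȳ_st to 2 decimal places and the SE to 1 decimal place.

ȳ_st = Σ W_h ȳ_h = (875·667.28 + 1125·359.07 + 1225·689.32)/3225 = 568.13667
V̂(ȳ_st) = Σ W_h² s_h²/n_h, with W_h = N_h/N and N = 3225:
  stratum Small: (875/3225)²·434.36²/39 = 356.116
  stratum Medium: (1125/3225)²·118.13²/73 = 23.2618
  stratum Large: (1225/3225)²·449.87²/92 = 317.394
V̂(ȳ_st) = 696.772
SE(ȳ_st) = √696.772 = 26.3964

ȳ_st ≈ 568.14, SE ≈ 26.4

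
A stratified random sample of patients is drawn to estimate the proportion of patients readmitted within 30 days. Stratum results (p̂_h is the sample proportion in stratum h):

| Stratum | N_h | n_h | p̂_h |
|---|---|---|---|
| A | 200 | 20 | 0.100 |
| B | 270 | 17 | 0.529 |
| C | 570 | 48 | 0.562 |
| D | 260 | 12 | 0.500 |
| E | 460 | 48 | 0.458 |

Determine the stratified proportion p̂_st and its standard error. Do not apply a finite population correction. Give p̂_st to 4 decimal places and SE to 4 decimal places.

p̂_st ≈ 0.4681, SE ≈ 0.0428

N = 1760; stratum weights W_h = N_h/N.
p̂_st = Σ W_h p̂_h = (200·0.100 + 270·0.529 + 570·0.562 + 260·0.500 + 460·0.458)/1760 = 0.46810
V̂(p̂_st) = Σ W_h² p̂_h(1−p̂_h)/(n_h−1):
  stratum A: (200/1760)²·0.100·0.900/19 = 6.11679e-05
  stratum B: (270/1760)²·0.529·0.471/16 = 0.000366487
  stratum C: (570/1760)²·0.562·0.438/47 = 0.000549335
  stratum D: (260/1760)²·0.500·0.500/11 = 0.000495985
  stratum E: (460/1760)²·0.458·0.542/47 = 0.000360792
V̂(p̂_st) = 0.00183377; SE = √V̂ = 0.0428225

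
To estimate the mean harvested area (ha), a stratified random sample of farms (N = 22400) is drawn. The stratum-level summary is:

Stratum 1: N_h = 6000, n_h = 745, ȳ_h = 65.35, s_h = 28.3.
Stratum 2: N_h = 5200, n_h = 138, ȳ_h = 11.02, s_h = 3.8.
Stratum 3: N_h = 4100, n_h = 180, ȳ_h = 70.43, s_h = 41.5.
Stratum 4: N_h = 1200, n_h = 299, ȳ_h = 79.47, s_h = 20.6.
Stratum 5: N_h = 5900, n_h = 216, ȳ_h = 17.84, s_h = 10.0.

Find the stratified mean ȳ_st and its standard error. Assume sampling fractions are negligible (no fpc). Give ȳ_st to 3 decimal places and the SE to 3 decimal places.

ȳ_st ≈ 41.910, SE ≈ 0.663

ȳ_st = Σ W_h ȳ_h = (6000·65.35 + 5200·11.02 + 4100·70.43 + 1200·79.47 + 5900·17.84)/22400 = 41.91013
V̂(ȳ_st) = Σ W_h² s_h²/n_h, with W_h = N_h/N and N = 22400:
  stratum 1: (6000/22400)²·28.3²/745 = 0.07713
  stratum 2: (5200/22400)²·3.8²/138 = 0.00563896
  stratum 3: (4100/22400)²·41.5²/180 = 0.32055
  stratum 4: (1200/22400)²·20.6²/299 = 0.00407314
  stratum 5: (5900/22400)²·10.0²/216 = 0.0321184
V̂(ȳ_st) = 0.43951
SE(ȳ_st) = √0.43951 = 0.662956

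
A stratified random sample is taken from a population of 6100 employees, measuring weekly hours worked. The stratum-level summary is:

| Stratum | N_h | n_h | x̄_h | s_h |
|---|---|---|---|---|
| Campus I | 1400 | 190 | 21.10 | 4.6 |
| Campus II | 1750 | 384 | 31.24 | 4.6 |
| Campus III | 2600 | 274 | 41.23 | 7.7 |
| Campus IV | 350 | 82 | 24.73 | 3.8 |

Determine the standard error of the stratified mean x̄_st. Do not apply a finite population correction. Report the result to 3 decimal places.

SE(x̄_st) ≈ 0.224

V̂(x̄_st) = Σ W_h² s_h²/n_h, with W_h = N_h/N and N = 6100:
  stratum Campus I: (1400/6100)²·4.6²/190 = 0.00586622
  stratum Campus II: (1750/6100)²·4.6²/384 = 0.00453525
  stratum Campus III: (2600/6100)²·7.7²/274 = 0.0393113
  stratum Campus IV: (350/6100)²·3.8²/82 = 0.000579735
V̂(x̄_st) = 0.0502925
SE(x̄_st) = √0.0502925 = 0.22426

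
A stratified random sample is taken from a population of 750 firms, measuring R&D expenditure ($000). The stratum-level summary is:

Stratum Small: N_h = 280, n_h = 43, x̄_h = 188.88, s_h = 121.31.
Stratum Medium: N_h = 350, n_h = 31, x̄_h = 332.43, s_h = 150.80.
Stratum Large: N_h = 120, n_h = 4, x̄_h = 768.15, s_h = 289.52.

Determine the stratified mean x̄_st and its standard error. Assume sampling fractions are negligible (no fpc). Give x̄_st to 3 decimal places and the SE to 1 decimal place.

x̄_st ≈ 348.553, SE ≈ 27.3

x̄_st = Σ W_h x̄_h = (280·188.88 + 350·332.43 + 120·768.15)/750 = 348.55320
V̂(x̄_st) = Σ W_h² s_h²/n_h, with W_h = N_h/N and N = 750:
  stratum Small: (280/750)²·121.31²/43 = 47.7
  stratum Medium: (350/750)²·150.80²/31 = 159.755
  stratum Large: (120/750)²·289.52²/4 = 536.46
V̂(x̄_st) = 743.915
SE(x̄_st) = √743.915 = 27.2748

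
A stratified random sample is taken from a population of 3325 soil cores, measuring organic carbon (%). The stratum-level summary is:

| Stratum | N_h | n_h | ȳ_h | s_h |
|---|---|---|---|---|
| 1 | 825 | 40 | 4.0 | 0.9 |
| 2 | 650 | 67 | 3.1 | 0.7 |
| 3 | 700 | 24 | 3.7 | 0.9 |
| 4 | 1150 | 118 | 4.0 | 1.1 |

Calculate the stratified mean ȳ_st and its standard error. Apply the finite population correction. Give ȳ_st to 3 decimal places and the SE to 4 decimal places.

ȳ_st ≈ 3.761, SE ≈ 0.0631

ȳ_st = Σ W_h ȳ_h = (825·4.0 + 650·3.1 + 700·3.7 + 1150·4.0)/3325 = 3.76090
V̂(ȳ_st) = Σ W_h² (1 − n_h/N_h) s_h²/n_h, with W_h = N_h/N and N = 3325:
  stratum 1: (825/3325)²·(1 − 40/825)·0.9²/40 = 0.00118622
  stratum 2: (650/3325)²·(1 − 67/650)·0.7²/67 = 0.00025068
  stratum 3: (700/3325)²·(1 − 24/700)·0.9²/24 = 0.00144456
  stratum 4: (1150/3325)²·(1 − 118/1150)·1.1²/118 = 0.00110077
V̂(ȳ_st) = 0.00398223
SE(ȳ_st) = √0.00398223 = 0.0631049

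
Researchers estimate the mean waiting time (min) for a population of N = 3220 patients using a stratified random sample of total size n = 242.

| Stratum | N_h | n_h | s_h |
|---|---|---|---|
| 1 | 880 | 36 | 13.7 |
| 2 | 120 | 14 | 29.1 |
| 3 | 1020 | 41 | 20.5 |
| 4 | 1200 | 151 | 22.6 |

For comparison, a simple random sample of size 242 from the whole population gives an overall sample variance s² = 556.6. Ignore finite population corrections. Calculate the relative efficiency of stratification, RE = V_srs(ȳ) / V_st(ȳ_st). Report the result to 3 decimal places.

RE ≈ 1.167

V̂(ȳ_st) = Σ W_h² s_h²/n_h, with W_h = N_h/N and N = 3220:
  stratum 1: (880/3220)²·13.7²/36 = 0.389397
  stratum 2: (120/3220)²·29.1²/14 = 0.0840057
  stratum 3: (1020/3220)²·20.5²/41 = 1.02852
  stratum 4: (1200/3220)²·22.6²/151 = 0.469776
V_st = 1.9717
V_srs = s²/n = 556.6/242 = 2.3
Relative efficiency = V_srs / V_st = 2.3/1.9717 = 1.1665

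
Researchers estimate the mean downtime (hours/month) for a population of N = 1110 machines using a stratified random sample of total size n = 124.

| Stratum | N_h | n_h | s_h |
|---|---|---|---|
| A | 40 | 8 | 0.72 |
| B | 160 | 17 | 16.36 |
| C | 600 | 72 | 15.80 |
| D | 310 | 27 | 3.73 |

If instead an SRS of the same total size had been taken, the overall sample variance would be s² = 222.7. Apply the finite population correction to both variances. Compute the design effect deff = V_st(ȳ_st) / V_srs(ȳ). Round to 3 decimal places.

deff ≈ 0.765

V̂(ȳ_st) = Σ W_h² (1 − n_h/N_h) s_h²/n_h, with W_h = N_h/N and N = 1110:
  stratum A: (40/1110)²·(1 − 8/40)·0.72²/8 = 6.73192e-05
  stratum B: (160/1110)²·(1 − 17/160)·16.36²/17 = 0.292367
  stratum C: (600/1110)²·(1 − 72/600)·15.80²/72 = 0.891499
  stratum D: (310/1110)²·(1 − 27/310)·3.73²/27 = 0.0366907
V_st = 1.22062
V_srs = (1 − 124/1110)·222.7/124 = 1.59534
deff = V_st / V_srs = 1.22062/1.59534 = 0.7651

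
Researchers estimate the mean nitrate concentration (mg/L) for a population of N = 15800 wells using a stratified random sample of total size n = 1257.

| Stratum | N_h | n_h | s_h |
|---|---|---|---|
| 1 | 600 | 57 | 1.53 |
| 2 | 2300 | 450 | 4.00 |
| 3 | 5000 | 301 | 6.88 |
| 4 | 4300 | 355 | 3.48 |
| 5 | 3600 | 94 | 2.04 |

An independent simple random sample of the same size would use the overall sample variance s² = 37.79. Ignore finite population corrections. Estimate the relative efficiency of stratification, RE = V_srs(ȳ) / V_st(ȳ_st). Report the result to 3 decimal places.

V̂(ȳ_st) = Σ W_h² s_h²/n_h, with W_h = N_h/N and N = 15800:
  stratum 1: (600/15800)²·1.53²/57 = 5.92238e-05
  stratum 2: (2300/15800)²·4.00²/450 = 0.000753441
  stratum 3: (5000/15800)²·6.88²/301 = 0.0157484
  stratum 4: (4300/15800)²·3.48²/355 = 0.0025267
  stratum 5: (3600/15800)²·2.04²/94 = 0.00229839
V_st = 0.0213861
V_srs = s²/n = 37.79/1257 = 0.0300636
Relative efficiency = V_srs / V_st = 0.0300636/0.0213861 = 1.4058

RE ≈ 1.406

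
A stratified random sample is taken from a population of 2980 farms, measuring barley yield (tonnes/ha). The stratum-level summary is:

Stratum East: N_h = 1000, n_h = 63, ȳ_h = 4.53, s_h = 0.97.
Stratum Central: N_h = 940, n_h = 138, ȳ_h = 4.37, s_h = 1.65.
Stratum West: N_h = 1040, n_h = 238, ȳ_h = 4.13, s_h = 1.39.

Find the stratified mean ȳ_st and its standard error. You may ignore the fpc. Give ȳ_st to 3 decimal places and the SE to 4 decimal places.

ȳ_st ≈ 4.340, SE ≈ 0.0681

ȳ_st = Σ W_h ȳ_h = (1000·4.53 + 940·4.37 + 1040·4.13)/2980 = 4.33993
V̂(ȳ_st) = Σ W_h² s_h²/n_h, with W_h = N_h/N and N = 2980:
  stratum East: (1000/2980)²·0.97²/63 = 0.00168178
  stratum Central: (940/2980)²·1.65²/138 = 0.00196296
  stratum West: (1040/2980)²·1.39²/238 = 0.000988751
V̂(ȳ_st) = 0.0046335
SE(ȳ_st) = √0.0046335 = 0.0680698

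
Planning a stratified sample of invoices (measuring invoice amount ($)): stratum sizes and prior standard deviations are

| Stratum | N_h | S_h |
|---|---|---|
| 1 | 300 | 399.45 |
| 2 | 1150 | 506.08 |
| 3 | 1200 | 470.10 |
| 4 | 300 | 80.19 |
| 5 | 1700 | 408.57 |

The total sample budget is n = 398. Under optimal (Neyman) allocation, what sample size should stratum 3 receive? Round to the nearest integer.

113

Neyman allocation: n_h = n · N_h S_h / Σ N_i S_i, with n = 398.
  stratum 1: N_h·S_h = 300·399.45 = 119835.00
  stratum 2: N_h·S_h = 1150·506.08 = 581992.00
  stratum 3: N_h·S_h = 1200·470.10 = 564120.00
  stratum 4: N_h·S_h = 300·80.19 = 24057.00
  stratum 5: N_h·S_h = 1700·408.57 = 694569.00
Σ N_h S_h = 1984573.00
n for stratum 3 = 398·564120.00/1984573.00 = 113.133 → 113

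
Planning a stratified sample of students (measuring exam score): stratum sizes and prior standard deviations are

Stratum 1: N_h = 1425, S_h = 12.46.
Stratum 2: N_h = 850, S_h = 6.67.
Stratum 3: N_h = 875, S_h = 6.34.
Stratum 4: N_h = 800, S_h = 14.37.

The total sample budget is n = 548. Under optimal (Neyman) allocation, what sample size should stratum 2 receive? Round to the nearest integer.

Neyman allocation: n_h = n · N_h S_h / Σ N_i S_i, with n = 548.
  stratum 1: N_h·S_h = 1425·12.46 = 17755.50
  stratum 2: N_h·S_h = 850·6.67 = 5669.50
  stratum 3: N_h·S_h = 875·6.34 = 5547.50
  stratum 4: N_h·S_h = 800·14.37 = 11496.00
Σ N_h S_h = 40468.50
n for stratum 2 = 548·5669.50/40468.50 = 76.773 → 77

77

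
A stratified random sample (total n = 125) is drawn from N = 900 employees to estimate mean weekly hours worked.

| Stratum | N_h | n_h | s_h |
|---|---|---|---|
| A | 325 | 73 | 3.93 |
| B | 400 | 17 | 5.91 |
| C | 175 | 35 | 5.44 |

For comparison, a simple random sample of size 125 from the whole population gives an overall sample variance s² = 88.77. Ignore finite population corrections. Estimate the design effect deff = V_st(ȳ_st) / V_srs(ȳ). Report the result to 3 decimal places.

V̂(ȳ_st) = Σ W_h² s_h²/n_h, with W_h = N_h/N and N = 900:
  stratum A: (325/900)²·3.93²/73 = 0.0275895
  stratum B: (400/900)²·5.91²/17 = 0.405846
  stratum C: (175/900)²·5.44²/35 = 0.0319684
V_st = 0.465404
V_srs = s²/n = 88.77/125 = 0.71016
deff = V_st / V_srs = 0.465404/0.71016 = 0.6554

deff ≈ 0.655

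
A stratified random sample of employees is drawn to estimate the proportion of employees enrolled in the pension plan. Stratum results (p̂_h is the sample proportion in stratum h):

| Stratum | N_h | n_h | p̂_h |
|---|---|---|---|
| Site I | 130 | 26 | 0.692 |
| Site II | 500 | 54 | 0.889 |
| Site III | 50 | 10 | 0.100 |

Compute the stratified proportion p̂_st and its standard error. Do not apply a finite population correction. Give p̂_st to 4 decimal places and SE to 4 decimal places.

N = 680; stratum weights W_h = N_h/N.
p̂_st = Σ W_h p̂_h = (130·0.692 + 500·0.889 + 50·0.100)/680 = 0.79332
V̂(p̂_st) = Σ W_h² p̂_h(1−p̂_h)/(n_h−1):
  stratum Site I: (130/680)²·0.692·0.308/25 = 0.000311592
  stratum Site II: (500/680)²·0.889·0.111/53 = 0.00100663
  stratum Site III: (50/680)²·0.100·0.900/9 = 5.40657e-05
V̂(p̂_st) = 0.00137229; SE = √V̂ = 0.0370444

p̂_st ≈ 0.7933, SE ≈ 0.0370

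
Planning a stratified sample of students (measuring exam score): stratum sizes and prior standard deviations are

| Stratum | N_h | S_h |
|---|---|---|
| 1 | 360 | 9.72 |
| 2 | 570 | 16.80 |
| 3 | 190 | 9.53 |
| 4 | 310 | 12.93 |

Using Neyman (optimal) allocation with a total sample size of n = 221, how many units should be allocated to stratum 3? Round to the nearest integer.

Neyman allocation: n_h = n · N_h S_h / Σ N_i S_i, with n = 221.
  stratum 1: N_h·S_h = 360·9.72 = 3499.20
  stratum 2: N_h·S_h = 570·16.80 = 9576.00
  stratum 3: N_h·S_h = 190·9.53 = 1810.70
  stratum 4: N_h·S_h = 310·12.93 = 4008.30
Σ N_h S_h = 18894.20
n for stratum 3 = 221·1810.70/18894.20 = 21.179 → 21

21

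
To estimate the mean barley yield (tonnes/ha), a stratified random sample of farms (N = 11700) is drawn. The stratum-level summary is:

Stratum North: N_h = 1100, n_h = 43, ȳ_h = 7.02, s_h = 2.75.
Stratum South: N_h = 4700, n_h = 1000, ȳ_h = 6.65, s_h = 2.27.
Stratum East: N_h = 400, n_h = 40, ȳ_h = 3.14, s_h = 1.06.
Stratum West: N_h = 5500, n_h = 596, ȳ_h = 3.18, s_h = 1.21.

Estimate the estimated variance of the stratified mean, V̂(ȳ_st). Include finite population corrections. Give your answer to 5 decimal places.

V̂(ȳ_st) ≈ 0.00266

V̂(ȳ_st) = Σ W_h² (1 − n_h/N_h) s_h²/n_h, with W_h = N_h/N and N = 11700:
  stratum North: (1100/11700)²·(1 − 43/1100)·2.75²/43 = 0.0014938
  stratum South: (4700/11700)²·(1 − 1000/4700)·2.27²/1000 = 0.000654605
  stratum East: (400/11700)²·(1 − 40/400)·1.06²/40 = 2.9549e-05
  stratum West: (5500/11700)²·(1 − 596/5500)·1.21²/596 = 0.000484023
V̂(ȳ_st) = 0.00266198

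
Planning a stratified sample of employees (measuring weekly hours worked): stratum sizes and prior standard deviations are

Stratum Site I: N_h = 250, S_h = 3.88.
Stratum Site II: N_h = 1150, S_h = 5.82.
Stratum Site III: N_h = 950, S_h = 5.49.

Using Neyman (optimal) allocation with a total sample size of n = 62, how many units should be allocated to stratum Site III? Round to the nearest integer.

Neyman allocation: n_h = n · N_h S_h / Σ N_i S_i, with n = 62.
  stratum Site I: N_h·S_h = 250·3.88 = 970.00
  stratum Site II: N_h·S_h = 1150·5.82 = 6693.00
  stratum Site III: N_h·S_h = 950·5.49 = 5215.50
Σ N_h S_h = 12878.50
n for stratum Site III = 62·5215.50/12878.50 = 25.109 → 25

25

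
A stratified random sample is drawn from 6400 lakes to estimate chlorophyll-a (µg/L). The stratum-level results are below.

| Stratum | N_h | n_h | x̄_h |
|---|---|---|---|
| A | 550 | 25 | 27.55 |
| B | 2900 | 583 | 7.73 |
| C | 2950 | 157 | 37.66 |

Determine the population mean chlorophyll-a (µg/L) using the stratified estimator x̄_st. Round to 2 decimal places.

x̄_st ≈ 23.23

N = Σ N_h = 6400. Stratum weights W_h = N_h/N.
x̄_st = (550·27.55 + 2900·7.73 + 2950·37.66) / 6400 = 23.2291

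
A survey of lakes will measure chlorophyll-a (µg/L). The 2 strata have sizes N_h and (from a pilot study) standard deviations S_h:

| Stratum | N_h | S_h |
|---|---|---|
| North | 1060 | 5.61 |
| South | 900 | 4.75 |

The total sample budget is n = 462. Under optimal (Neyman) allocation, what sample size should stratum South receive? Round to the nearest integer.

Neyman allocation: n_h = n · N_h S_h / Σ N_i S_i, with n = 462.
  stratum North: N_h·S_h = 1060·5.61 = 5946.60
  stratum South: N_h·S_h = 900·4.75 = 4275.00
Σ N_h S_h = 10221.60
n for stratum South = 462·4275.00/10221.60 = 193.223 → 193

193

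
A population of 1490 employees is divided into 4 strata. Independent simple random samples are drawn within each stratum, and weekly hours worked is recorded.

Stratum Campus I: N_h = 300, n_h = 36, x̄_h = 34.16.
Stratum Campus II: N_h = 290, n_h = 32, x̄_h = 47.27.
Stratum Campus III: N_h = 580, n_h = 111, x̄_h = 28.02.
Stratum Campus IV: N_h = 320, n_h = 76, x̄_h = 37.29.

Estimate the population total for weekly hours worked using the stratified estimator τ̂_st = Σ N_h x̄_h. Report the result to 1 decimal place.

τ̂_st = Σ N_h x̄_h = 300·34.16 + 290·47.27 + 580·28.02 + 320·37.29 = 52140.7

τ̂_st ≈ 52140.7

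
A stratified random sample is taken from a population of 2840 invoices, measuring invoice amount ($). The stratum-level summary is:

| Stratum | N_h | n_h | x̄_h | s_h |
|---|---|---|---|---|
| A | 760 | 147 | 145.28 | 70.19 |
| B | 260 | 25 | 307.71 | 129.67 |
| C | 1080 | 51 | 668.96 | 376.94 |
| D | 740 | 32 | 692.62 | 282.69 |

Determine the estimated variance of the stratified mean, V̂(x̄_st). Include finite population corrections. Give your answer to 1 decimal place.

V̂(x̄_st) = Σ W_h² (1 − n_h/N_h) s_h²/n_h, with W_h = N_h/N and N = 2840:
  stratum A: (760/2840)²·(1 − 147/760)·70.19²/147 = 1.93584
  stratum B: (260/2840)²·(1 − 25/260)·129.67²/25 = 5.09499
  stratum C: (1080/2840)²·(1 − 51/1080)·376.94²/51 = 383.863
  stratum D: (740/2840)²·(1 − 32/740)·282.69²/32 = 162.218
V̂(x̄_st) = 553.112

V̂(x̄_st) ≈ 553.1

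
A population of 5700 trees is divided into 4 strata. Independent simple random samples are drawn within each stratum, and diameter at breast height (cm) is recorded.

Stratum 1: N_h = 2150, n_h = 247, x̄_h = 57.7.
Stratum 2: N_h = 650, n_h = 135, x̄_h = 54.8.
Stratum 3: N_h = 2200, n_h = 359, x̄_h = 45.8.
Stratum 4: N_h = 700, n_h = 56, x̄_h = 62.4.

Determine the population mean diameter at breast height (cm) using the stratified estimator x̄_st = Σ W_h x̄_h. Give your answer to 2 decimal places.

x̄_st ≈ 53.35

N = Σ N_h = 5700. Stratum weights W_h = N_h/N.
x̄_st = (2150·57.7 + 650·54.8 + 2200·45.8 + 700·62.4) / 5700 = 53.3535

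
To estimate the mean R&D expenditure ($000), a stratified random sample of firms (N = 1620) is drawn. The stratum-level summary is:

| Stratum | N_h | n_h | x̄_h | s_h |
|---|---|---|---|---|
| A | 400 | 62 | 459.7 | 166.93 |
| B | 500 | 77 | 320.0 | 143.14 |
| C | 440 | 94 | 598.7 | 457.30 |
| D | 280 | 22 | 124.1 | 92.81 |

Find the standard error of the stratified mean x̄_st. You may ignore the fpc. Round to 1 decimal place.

SE(x̄_st) ≈ 15.1

V̂(x̄_st) = Σ W_h² s_h²/n_h, with W_h = N_h/N and N = 1620:
  stratum A: (400/1620)²·166.93²/62 = 27.401
  stratum B: (500/1620)²·143.14²/77 = 25.3479
  stratum C: (440/1620)²·457.30²/94 = 164.116
  stratum D: (280/1620)²·92.81²/22 = 11.6964
V̂(x̄_st) = 228.561
SE(x̄_st) = √228.561 = 15.1182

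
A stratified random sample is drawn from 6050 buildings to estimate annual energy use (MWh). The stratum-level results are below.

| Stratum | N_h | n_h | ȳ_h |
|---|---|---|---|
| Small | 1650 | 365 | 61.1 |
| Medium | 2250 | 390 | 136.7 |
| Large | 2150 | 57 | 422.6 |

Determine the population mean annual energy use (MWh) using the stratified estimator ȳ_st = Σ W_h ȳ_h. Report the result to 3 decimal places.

ȳ_st ≈ 217.683

N = Σ N_h = 6050. Stratum weights W_h = N_h/N.
ȳ_st = (1650·61.1 + 2250·136.7 + 2150·422.6) / 6050 = 217.68264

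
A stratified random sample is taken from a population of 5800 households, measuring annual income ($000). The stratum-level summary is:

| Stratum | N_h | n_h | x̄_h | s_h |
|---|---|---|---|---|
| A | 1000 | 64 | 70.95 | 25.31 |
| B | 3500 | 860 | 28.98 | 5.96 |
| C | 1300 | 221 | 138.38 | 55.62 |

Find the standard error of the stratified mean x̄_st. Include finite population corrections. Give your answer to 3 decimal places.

SE(x̄_st) ≈ 0.935

V̂(x̄_st) = Σ W_h² (1 − n_h/N_h) s_h²/n_h, with W_h = N_h/N and N = 5800:
  stratum A: (1000/5800)²·(1 − 64/1000)·25.31²/64 = 0.278499
  stratum B: (3500/5800)²·(1 − 860/3500)·5.96²/860 = 0.0113451
  stratum C: (1300/5800)²·(1 − 221/1300)·55.62²/221 = 0.583685
V̂(x̄_st) = 0.873529
SE(x̄_st) = √0.873529 = 0.934628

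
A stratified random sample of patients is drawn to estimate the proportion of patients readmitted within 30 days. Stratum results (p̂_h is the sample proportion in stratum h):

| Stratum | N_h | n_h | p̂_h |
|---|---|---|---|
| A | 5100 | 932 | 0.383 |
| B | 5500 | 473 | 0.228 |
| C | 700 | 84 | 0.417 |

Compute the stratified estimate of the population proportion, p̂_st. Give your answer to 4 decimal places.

N = 11300; stratum weights W_h = N_h/N.
p̂_st = Σ W_h p̂_h = (5100·0.383 + 5500·0.228 + 700·0.417)/11300 = 0.30966

p̂_st ≈ 0.3097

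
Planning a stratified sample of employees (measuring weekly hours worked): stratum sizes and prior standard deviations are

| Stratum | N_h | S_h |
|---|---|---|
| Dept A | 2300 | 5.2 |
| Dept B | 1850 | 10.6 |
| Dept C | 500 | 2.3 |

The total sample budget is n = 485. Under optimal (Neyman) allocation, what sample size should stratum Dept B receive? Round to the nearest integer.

Neyman allocation: n_h = n · N_h S_h / Σ N_i S_i, with n = 485.
  stratum Dept A: N_h·S_h = 2300·5.2 = 11960.00
  stratum Dept B: N_h·S_h = 1850·10.6 = 19610.00
  stratum Dept C: N_h·S_h = 500·2.3 = 1150.00
Σ N_h S_h = 32720.00
n for stratum Dept B = 485·19610.00/32720.00 = 290.674 → 291

291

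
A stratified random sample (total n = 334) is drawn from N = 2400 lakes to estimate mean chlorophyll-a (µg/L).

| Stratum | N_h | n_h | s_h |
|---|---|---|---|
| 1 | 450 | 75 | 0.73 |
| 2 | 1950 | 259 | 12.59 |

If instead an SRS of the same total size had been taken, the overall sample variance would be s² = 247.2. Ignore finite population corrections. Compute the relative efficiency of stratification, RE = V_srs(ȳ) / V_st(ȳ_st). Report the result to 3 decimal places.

RE ≈ 1.831

V̂(ȳ_st) = Σ W_h² s_h²/n_h, with W_h = N_h/N and N = 2400:
  stratum 1: (450/2400)²·0.73²/75 = 0.000249797
  stratum 2: (1950/2400)²·12.59²/259 = 0.404016
V_st = 0.404266
V_srs = s²/n = 247.2/334 = 0.74012
Relative efficiency = V_srs / V_st = 0.74012/0.404266 = 1.8308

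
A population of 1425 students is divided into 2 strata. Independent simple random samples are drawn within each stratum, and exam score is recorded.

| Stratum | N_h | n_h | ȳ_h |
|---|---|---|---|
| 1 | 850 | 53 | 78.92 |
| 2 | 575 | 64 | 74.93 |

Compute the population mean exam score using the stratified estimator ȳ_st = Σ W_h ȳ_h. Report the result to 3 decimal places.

N = Σ N_h = 1425. Stratum weights W_h = N_h/N.
ȳ_st = (850·78.92 + 575·74.93) / 1425 = 77.31000

ȳ_st ≈ 77.310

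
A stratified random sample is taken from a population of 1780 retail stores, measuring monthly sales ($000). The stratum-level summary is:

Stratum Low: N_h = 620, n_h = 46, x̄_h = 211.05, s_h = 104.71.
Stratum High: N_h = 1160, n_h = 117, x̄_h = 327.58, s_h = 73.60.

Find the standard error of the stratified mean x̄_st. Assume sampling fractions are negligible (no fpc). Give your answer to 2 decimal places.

SE(x̄_st) ≈ 6.97

V̂(x̄_st) = Σ W_h² s_h²/n_h, with W_h = N_h/N and N = 1780:
  stratum Low: (620/1780)²·104.71²/46 = 28.9176
  stratum High: (1160/1780)²·73.60²/117 = 19.6628
V̂(x̄_st) = 48.5804
SE(x̄_st) = √48.5804 = 6.96996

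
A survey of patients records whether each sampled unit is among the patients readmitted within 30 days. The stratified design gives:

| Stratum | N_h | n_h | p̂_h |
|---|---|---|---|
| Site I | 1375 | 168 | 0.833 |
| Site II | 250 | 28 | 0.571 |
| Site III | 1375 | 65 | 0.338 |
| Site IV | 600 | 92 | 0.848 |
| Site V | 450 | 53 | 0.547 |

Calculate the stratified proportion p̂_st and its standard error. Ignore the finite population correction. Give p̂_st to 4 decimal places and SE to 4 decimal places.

N = 4050; stratum weights W_h = N_h/N.
p̂_st = Σ W_h p̂_h = (1375·0.833 + 250·0.571 + 1375·0.338 + 600·0.848 + 450·0.547)/4050 = 0.61922
V̂(p̂_st) = Σ W_h² p̂_h(1−p̂_h)/(n_h−1):
  stratum Site I: (1375/4050)²·0.833·0.167/167 = 9.60153e-05
  stratum Site II: (250/4050)²·0.571·0.429/27 = 3.457e-05
  stratum Site III: (1375/4050)²·0.338·0.662/64 = 0.000402986
  stratum Site IV: (600/4050)²·0.848·0.152/91 = 3.10878e-05
  stratum Site V: (450/4050)²·0.547·0.453/52 = 5.88298e-05
V̂(p̂_st) = 0.000623489; SE = √V̂ = 0.0249698

p̂_st ≈ 0.6192, SE ≈ 0.0250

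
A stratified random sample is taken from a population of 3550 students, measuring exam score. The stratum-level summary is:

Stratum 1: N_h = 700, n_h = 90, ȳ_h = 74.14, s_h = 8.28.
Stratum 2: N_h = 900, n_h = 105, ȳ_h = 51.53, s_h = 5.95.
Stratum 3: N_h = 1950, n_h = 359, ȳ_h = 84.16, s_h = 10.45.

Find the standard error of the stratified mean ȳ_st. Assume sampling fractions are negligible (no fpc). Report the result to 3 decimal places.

SE(ȳ_st) ≈ 0.378

V̂(ȳ_st) = Σ W_h² s_h²/n_h, with W_h = N_h/N and N = 3550:
  stratum 1: (700/3550)²·8.28²/90 = 0.0296181
  stratum 2: (900/3550)²·5.95²/105 = 0.0216707
  stratum 3: (1950/3550)²·10.45²/359 = 0.0917805
V̂(ȳ_st) = 0.143069
SE(ȳ_st) = √0.143069 = 0.378245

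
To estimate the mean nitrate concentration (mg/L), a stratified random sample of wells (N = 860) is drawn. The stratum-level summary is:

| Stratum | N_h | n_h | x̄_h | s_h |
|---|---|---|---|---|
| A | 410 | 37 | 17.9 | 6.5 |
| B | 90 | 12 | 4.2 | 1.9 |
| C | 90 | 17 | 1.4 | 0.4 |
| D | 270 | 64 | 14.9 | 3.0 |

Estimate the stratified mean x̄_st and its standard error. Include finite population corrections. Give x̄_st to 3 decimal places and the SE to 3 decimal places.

x̄_st = Σ W_h x̄_h = (410·17.9 + 90·4.2 + 90·1.4 + 270·14.9)/860 = 13.79767
V̂(x̄_st) = Σ W_h² (1 − n_h/N_h) s_h²/n_h, with W_h = N_h/N and N = 860:
  stratum A: (410/860)²·(1 − 37/410)·6.5²/37 = 0.236113
  stratum B: (90/860)²·(1 − 12/90)·1.9²/12 = 0.00285539
  stratum C: (90/860)²·(1 − 17/90)·0.4²/17 = 8.36064e-05
  stratum D: (270/860)²·(1 − 64/270)·3.0²/64 = 0.0105754
V̂(x̄_st) = 0.249628
SE(x̄_st) = √0.249628 = 0.499628

x̄_st ≈ 13.798, SE ≈ 0.500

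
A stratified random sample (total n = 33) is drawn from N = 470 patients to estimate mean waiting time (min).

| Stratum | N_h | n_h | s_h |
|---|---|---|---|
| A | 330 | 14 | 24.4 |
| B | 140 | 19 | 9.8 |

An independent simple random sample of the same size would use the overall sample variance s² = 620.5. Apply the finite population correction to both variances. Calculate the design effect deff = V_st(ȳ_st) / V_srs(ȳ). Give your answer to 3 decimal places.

deff ≈ 1.170

V̂(ȳ_st) = Σ W_h² (1 − n_h/N_h) s_h²/n_h, with W_h = N_h/N and N = 470:
  stratum A: (330/470)²·(1 − 14/330)·24.4²/14 = 20.0751
  stratum B: (140/470)²·(1 − 19/140)·9.8²/19 = 0.387629
V_st = 20.4627
V_srs = (1 − 33/470)·620.5/33 = 17.4828
deff = V_st / V_srs = 20.4627/17.4828 = 1.1704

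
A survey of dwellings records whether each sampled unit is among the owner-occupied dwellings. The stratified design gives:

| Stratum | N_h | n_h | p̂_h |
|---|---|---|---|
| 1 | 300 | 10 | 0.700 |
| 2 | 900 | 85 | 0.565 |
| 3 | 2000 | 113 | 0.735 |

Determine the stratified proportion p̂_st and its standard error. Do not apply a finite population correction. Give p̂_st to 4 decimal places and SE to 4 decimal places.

N = 3200; stratum weights W_h = N_h/N.
p̂_st = Σ W_h p̂_h = (300·0.700 + 900·0.565 + 2000·0.735)/3200 = 0.68391
V̂(p̂_st) = Σ W_h² p̂_h(1−p̂_h)/(n_h−1):
  stratum 1: (300/3200)²·0.700·0.300/9 = 0.000205078
  stratum 2: (900/3200)²·0.565·0.435/84 = 0.000231443
  stratum 3: (2000/3200)²·0.735·0.265/112 = 0.000679321
V̂(p̂_st) = 0.00111584; SE = √V̂ = 0.0334042

p̂_st ≈ 0.6839, SE ≈ 0.0334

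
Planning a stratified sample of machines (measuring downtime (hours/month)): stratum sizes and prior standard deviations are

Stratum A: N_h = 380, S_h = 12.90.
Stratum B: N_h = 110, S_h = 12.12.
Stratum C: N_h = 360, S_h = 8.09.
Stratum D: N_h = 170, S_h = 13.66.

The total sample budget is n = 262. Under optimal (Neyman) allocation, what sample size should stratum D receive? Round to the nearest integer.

53

Neyman allocation: n_h = n · N_h S_h / Σ N_i S_i, with n = 262.
  stratum A: N_h·S_h = 380·12.90 = 4902.00
  stratum B: N_h·S_h = 110·12.12 = 1333.20
  stratum C: N_h·S_h = 360·8.09 = 2912.40
  stratum D: N_h·S_h = 170·13.66 = 2322.20
Σ N_h S_h = 11469.80
n for stratum D = 262·2322.20/11469.80 = 53.045 → 53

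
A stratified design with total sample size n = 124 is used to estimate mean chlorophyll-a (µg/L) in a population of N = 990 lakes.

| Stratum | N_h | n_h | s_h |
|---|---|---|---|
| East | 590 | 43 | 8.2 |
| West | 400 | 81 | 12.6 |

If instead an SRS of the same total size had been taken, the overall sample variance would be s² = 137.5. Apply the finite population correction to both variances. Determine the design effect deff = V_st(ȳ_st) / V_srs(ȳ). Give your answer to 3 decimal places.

deff ≈ 0.794

V̂(ȳ_st) = Σ W_h² (1 − n_h/N_h) s_h²/n_h, with W_h = N_h/N and N = 990:
  stratum East: (590/990)²·(1 − 43/590)·8.2²/43 = 0.514906
  stratum West: (400/990)²·(1 − 81/400)·12.6²/81 = 0.255174
V_st = 0.77008
V_srs = (1 − 124/990)·137.5/124 = 0.969982
deff = V_st / V_srs = 0.77008/0.969982 = 0.7939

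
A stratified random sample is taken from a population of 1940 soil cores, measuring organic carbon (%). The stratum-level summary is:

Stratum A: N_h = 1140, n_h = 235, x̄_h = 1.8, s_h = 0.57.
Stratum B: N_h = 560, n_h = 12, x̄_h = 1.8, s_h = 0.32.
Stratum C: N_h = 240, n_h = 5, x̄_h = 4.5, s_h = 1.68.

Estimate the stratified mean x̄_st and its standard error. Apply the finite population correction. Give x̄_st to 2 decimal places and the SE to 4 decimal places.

x̄_st ≈ 2.13, SE ≈ 0.0976

x̄_st = Σ W_h x̄_h = (1140·1.8 + 560·1.8 + 240·4.5)/1940 = 2.13402
V̂(x̄_st) = Σ W_h² (1 − n_h/N_h) s_h²/n_h, with W_h = N_h/N and N = 1940:
  stratum A: (1140/1940)²·(1 − 235/1140)·0.57²/235 = 0.000378994
  stratum B: (560/1940)²·(1 − 12/560)·0.32²/12 = 0.000695799
  stratum C: (240/1940)²·(1 − 5/240)·1.68²/5 = 0.0084591
V̂(x̄_st) = 0.00953389
SE(x̄_st) = √0.00953389 = 0.0976417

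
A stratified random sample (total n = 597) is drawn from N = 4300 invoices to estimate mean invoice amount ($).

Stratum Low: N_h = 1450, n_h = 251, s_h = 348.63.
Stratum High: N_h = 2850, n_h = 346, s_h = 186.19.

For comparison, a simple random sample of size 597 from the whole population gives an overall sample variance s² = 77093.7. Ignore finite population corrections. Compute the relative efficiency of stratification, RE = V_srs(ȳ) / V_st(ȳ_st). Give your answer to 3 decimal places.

V̂(ȳ_st) = Σ W_h² s_h²/n_h, with W_h = N_h/N and N = 4300:
  stratum Low: (1450/4300)²·348.63²/251 = 55.0624
  stratum High: (2850/4300)²·186.19²/346 = 44.0139
V_st = 99.0762
V_srs = s²/n = 77093.7/597 = 129.135
Relative efficiency = V_srs / V_st = 129.135/99.0762 = 1.3034

RE ≈ 1.303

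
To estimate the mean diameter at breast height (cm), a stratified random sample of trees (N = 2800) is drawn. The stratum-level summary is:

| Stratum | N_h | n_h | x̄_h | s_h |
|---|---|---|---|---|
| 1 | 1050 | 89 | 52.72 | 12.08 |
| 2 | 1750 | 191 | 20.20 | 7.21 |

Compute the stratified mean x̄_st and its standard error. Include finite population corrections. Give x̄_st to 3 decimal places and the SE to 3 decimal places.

x̄_st = Σ W_h x̄_h = (1050·52.72 + 1750·20.20)/2800 = 32.39500
V̂(x̄_st) = Σ W_h² (1 − n_h/N_h) s_h²/n_h, with W_h = N_h/N and N = 2800:
  stratum 1: (1050/2800)²·(1 − 89/1050)·12.08²/89 = 0.211028
  stratum 2: (1750/2800)²·(1 − 191/1750)·7.21²/191 = 0.0947121
V̂(x̄_st) = 0.30574
SE(x̄_st) = √0.30574 = 0.552938

x̄_st ≈ 32.395, SE ≈ 0.553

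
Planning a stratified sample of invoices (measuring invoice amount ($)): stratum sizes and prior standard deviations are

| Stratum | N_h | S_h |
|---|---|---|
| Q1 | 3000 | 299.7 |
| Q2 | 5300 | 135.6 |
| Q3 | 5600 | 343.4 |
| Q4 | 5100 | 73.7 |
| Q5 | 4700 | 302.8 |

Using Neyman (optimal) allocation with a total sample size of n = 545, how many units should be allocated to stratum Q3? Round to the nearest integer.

196

Neyman allocation: n_h = n · N_h S_h / Σ N_i S_i, with n = 545.
  stratum Q1: N_h·S_h = 3000·299.7 = 899100.00
  stratum Q2: N_h·S_h = 5300·135.6 = 718680.00
  stratum Q3: N_h·S_h = 5600·343.4 = 1923040.00
  stratum Q4: N_h·S_h = 5100·73.7 = 375870.00
  stratum Q5: N_h·S_h = 4700·302.8 = 1423160.00
Σ N_h S_h = 5339850.00
n for stratum Q3 = 545·1923040.00/5339850.00 = 196.271 → 196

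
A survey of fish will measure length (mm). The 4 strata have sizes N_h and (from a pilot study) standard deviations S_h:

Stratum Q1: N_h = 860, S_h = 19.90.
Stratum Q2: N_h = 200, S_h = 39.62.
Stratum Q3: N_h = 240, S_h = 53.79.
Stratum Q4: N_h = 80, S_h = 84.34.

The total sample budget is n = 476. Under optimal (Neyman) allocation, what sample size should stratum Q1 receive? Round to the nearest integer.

Neyman allocation: n_h = n · N_h S_h / Σ N_i S_i, with n = 476.
  stratum Q1: N_h·S_h = 860·19.90 = 17114.00
  stratum Q2: N_h·S_h = 200·39.62 = 7924.00
  stratum Q3: N_h·S_h = 240·53.79 = 12909.60
  stratum Q4: N_h·S_h = 80·84.34 = 6747.20
Σ N_h S_h = 44694.80
n for stratum Q1 = 476·17114.00/44694.80 = 182.264 → 182

182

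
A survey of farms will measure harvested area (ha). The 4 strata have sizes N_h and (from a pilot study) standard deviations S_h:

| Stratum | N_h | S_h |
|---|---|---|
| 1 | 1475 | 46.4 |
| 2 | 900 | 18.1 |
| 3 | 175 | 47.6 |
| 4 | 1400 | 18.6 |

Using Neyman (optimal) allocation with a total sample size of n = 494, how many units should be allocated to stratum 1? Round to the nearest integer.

284

Neyman allocation: n_h = n · N_h S_h / Σ N_i S_i, with n = 494.
  stratum 1: N_h·S_h = 1475·46.4 = 68440.00
  stratum 2: N_h·S_h = 900·18.1 = 16290.00
  stratum 3: N_h·S_h = 175·47.6 = 8330.00
  stratum 4: N_h·S_h = 1400·18.6 = 26040.00
Σ N_h S_h = 119100.00
n for stratum 1 = 494·68440.00/119100.00 = 283.874 → 284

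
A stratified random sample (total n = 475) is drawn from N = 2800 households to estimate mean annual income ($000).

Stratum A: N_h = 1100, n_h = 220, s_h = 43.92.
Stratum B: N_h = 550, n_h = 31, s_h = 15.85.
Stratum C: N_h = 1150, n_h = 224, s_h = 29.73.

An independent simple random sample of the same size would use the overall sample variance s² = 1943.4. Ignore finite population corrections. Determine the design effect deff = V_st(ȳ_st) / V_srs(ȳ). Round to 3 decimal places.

deff ≈ 0.570

V̂(ȳ_st) = Σ W_h² s_h²/n_h, with W_h = N_h/N and N = 2800:
  stratum A: (1100/2800)²·43.92²/220 = 1.35323
  stratum B: (550/2800)²·15.85²/31 = 0.312684
  stratum C: (1150/2800)²·29.73²/224 = 0.665612
V_st = 2.33153
V_srs = s²/n = 1943.4/475 = 4.09137
deff = V_st / V_srs = 2.33153/4.09137 = 0.5699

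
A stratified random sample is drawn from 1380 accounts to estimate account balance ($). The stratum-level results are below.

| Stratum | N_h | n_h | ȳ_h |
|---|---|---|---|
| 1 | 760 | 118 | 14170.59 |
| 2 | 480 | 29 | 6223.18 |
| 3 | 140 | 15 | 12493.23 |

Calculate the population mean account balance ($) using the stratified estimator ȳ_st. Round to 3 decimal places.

N = Σ N_h = 1380. Stratum weights W_h = N_h/N.
ȳ_st = (760·14170.59 + 480·6223.18 + 140·12493.23) / 1380 = 11236.10652

ȳ_st ≈ 11236.107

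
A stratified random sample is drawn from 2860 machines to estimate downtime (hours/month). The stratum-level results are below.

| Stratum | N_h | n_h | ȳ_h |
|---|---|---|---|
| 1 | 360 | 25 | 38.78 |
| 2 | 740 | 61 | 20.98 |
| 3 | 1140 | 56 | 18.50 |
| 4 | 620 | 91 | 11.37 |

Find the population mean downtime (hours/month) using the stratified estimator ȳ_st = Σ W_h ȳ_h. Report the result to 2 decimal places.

ȳ_st ≈ 20.15

N = Σ N_h = 2860. Stratum weights W_h = N_h/N.
ȳ_st = (360·38.78 + 740·20.98 + 1140·18.50 + 620·11.37) / 2860 = 20.1487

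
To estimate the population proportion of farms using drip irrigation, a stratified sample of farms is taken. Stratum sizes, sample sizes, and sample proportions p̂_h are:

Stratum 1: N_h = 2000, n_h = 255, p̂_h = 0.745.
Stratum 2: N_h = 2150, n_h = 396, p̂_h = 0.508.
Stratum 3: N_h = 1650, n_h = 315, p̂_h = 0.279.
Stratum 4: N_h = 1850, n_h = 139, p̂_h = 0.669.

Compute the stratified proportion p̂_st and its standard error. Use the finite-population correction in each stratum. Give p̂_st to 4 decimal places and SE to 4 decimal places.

p̂_st ≈ 0.5595, SE ≈ 0.0140

N = 7650; stratum weights W_h = N_h/N.
p̂_st = Σ W_h p̂_h = (2000·0.745 + 2150·0.508 + 1650·0.279 + 1850·0.669)/7650 = 0.55950
V̂(p̂_st) = Σ W_h² (1 − n_h/N_h) p̂_h(1−p̂_h)/(n_h−1):
  stratum 1: (2000/7650)²·(1 − 255/2000)·0.745·0.255/254 = 4.46031e-05
  stratum 2: (2150/7650)²·(1 − 396/2150)·0.508·0.492/395 = 4.07734e-05
  stratum 3: (1650/7650)²·(1 − 315/1650)·0.279·0.721/314 = 2.41131e-05
  stratum 4: (1850/7650)²·(1 − 139/1850)·0.669·0.331/138 = 8.67908e-05
V̂(p̂_st) = 0.00019628; SE = √V̂ = 0.01401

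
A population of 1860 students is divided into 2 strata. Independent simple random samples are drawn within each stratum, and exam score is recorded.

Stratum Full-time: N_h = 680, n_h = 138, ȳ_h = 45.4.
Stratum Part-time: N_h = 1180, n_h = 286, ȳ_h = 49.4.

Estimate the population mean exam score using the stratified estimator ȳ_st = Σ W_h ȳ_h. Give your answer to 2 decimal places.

ȳ_st ≈ 47.94

N = Σ N_h = 1860. Stratum weights W_h = N_h/N.
ȳ_st = (680·45.4 + 1180·49.4) / 1860 = 47.9376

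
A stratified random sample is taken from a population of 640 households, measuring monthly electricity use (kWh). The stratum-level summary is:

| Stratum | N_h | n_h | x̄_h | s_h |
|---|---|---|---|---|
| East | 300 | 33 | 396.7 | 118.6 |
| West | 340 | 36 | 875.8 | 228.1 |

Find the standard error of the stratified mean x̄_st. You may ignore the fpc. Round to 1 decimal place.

V̂(x̄_st) = Σ W_h² s_h²/n_h, with W_h = N_h/N and N = 640:
  stratum East: (300/640)²·118.6²/33 = 93.6565
  stratum West: (340/640)²·228.1²/36 = 407.893
V̂(x̄_st) = 501.549
SE(x̄_st) = √501.549 = 22.3953

SE(x̄_st) ≈ 22.4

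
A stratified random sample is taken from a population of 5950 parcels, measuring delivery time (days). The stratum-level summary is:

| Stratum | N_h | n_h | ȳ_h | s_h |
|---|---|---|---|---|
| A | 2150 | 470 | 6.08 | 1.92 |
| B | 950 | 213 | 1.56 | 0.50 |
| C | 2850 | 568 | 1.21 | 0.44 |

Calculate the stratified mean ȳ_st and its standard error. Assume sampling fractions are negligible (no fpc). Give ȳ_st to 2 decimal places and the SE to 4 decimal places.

ȳ_st = Σ W_h ȳ_h = (2150·6.08 + 950·1.56 + 2850·1.21)/5950 = 3.02563
V̂(ȳ_st) = Σ W_h² s_h²/n_h, with W_h = N_h/N and N = 5950:
  stratum A: (2150/5950)²·1.92²/470 = 0.00102411
  stratum B: (950/5950)²·0.50²/213 = 2.99208e-05
  stratum C: (2850/5950)²·0.44²/568 = 7.82011e-05
V̂(ȳ_st) = 0.00113223
SE(ȳ_st) = √0.00113223 = 0.0336487

ȳ_st ≈ 3.03, SE ≈ 0.0336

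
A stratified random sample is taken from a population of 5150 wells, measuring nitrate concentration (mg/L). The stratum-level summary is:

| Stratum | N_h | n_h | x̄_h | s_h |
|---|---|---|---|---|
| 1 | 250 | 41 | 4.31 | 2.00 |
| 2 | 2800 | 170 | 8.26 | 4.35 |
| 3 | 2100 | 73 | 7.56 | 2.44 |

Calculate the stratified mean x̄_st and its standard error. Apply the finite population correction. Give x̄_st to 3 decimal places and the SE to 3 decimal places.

x̄_st ≈ 7.783, SE ≈ 0.210

x̄_st = Σ W_h x̄_h = (250·4.31 + 2800·8.26 + 2100·7.56)/5150 = 7.78282
V̂(x̄_st) = Σ W_h² (1 − n_h/N_h) s_h²/n_h, with W_h = N_h/N and N = 5150:
  stratum 1: (250/5150)²·(1 − 41/250)·2.00²/41 = 0.000192198
  stratum 2: (2800/5150)²·(1 − 170/2800)·4.35²/170 = 0.030905
  stratum 3: (2100/5150)²·(1 − 73/2100)·2.44²/73 = 0.0130893
V̂(x̄_st) = 0.0441865
SE(x̄_st) = √0.0441865 = 0.210206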